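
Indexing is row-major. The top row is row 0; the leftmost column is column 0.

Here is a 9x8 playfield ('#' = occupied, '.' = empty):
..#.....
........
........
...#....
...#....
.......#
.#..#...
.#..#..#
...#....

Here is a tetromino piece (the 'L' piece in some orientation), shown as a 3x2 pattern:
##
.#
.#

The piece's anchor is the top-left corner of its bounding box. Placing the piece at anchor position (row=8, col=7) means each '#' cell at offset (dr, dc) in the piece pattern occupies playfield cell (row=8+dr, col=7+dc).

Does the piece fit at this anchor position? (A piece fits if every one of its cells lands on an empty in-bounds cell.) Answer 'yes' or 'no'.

Answer: no

Derivation:
Check each piece cell at anchor (8, 7):
  offset (0,0) -> (8,7): empty -> OK
  offset (0,1) -> (8,8): out of bounds -> FAIL
  offset (1,1) -> (9,8): out of bounds -> FAIL
  offset (2,1) -> (10,8): out of bounds -> FAIL
All cells valid: no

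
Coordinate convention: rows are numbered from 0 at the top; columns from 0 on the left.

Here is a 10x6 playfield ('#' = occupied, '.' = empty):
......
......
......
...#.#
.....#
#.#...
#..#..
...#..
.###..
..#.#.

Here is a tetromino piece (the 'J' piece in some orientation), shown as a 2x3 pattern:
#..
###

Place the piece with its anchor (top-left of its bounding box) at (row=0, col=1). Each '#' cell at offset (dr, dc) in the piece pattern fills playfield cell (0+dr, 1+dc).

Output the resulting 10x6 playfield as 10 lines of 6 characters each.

Fill (0+0,1+0) = (0,1)
Fill (0+1,1+0) = (1,1)
Fill (0+1,1+1) = (1,2)
Fill (0+1,1+2) = (1,3)

Answer: .#....
.###..
......
...#.#
.....#
#.#...
#..#..
...#..
.###..
..#.#.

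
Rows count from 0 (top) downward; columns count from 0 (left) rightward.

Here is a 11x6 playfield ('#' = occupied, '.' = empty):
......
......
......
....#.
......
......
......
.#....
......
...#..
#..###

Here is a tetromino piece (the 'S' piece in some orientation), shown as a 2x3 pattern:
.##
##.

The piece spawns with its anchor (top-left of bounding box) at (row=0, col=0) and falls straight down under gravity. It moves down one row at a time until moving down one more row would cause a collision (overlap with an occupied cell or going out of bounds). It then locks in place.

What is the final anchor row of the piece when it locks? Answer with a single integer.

Answer: 5

Derivation:
Spawn at (row=0, col=0). Try each row:
  row 0: fits
  row 1: fits
  row 2: fits
  row 3: fits
  row 4: fits
  row 5: fits
  row 6: blocked -> lock at row 5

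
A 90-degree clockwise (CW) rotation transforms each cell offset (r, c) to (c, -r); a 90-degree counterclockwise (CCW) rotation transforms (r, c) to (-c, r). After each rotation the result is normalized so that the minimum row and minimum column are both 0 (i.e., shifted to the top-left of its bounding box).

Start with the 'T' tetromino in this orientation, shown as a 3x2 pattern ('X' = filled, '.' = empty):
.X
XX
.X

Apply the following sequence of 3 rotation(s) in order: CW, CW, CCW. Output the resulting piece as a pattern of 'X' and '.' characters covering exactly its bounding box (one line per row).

Answer: .X.
XXX

Derivation:
Start:
.X
XX
.X
After rotation 1 (CW):
.X.
XXX
After rotation 2 (CW):
X.
XX
X.
After rotation 3 (CCW):
.X.
XXX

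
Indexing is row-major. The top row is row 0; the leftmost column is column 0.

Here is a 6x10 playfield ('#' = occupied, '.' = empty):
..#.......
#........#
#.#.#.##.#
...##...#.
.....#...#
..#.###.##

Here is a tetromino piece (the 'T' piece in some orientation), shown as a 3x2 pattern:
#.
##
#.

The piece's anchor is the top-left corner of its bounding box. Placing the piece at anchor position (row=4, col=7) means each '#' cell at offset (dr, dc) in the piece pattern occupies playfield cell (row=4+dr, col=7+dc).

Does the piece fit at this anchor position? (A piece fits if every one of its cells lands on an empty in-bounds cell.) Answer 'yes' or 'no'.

Check each piece cell at anchor (4, 7):
  offset (0,0) -> (4,7): empty -> OK
  offset (1,0) -> (5,7): empty -> OK
  offset (1,1) -> (5,8): occupied ('#') -> FAIL
  offset (2,0) -> (6,7): out of bounds -> FAIL
All cells valid: no

Answer: no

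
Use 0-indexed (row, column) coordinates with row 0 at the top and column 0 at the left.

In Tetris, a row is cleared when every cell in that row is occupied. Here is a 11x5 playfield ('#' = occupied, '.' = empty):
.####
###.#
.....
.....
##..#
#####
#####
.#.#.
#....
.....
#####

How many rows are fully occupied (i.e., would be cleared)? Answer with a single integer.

Answer: 3

Derivation:
Check each row:
  row 0: 1 empty cell -> not full
  row 1: 1 empty cell -> not full
  row 2: 5 empty cells -> not full
  row 3: 5 empty cells -> not full
  row 4: 2 empty cells -> not full
  row 5: 0 empty cells -> FULL (clear)
  row 6: 0 empty cells -> FULL (clear)
  row 7: 3 empty cells -> not full
  row 8: 4 empty cells -> not full
  row 9: 5 empty cells -> not full
  row 10: 0 empty cells -> FULL (clear)
Total rows cleared: 3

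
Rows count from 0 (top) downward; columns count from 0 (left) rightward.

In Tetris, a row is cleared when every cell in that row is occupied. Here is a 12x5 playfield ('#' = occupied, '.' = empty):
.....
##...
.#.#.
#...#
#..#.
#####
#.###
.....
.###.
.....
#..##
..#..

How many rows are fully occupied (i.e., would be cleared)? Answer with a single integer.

Check each row:
  row 0: 5 empty cells -> not full
  row 1: 3 empty cells -> not full
  row 2: 3 empty cells -> not full
  row 3: 3 empty cells -> not full
  row 4: 3 empty cells -> not full
  row 5: 0 empty cells -> FULL (clear)
  row 6: 1 empty cell -> not full
  row 7: 5 empty cells -> not full
  row 8: 2 empty cells -> not full
  row 9: 5 empty cells -> not full
  row 10: 2 empty cells -> not full
  row 11: 4 empty cells -> not full
Total rows cleared: 1

Answer: 1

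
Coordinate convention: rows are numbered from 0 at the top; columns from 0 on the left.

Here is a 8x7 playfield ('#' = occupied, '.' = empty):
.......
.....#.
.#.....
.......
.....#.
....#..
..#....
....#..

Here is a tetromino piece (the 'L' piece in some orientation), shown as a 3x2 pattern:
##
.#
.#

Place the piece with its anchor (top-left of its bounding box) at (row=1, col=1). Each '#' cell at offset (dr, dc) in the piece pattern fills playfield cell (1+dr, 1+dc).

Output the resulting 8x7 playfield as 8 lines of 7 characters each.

Fill (1+0,1+0) = (1,1)
Fill (1+0,1+1) = (1,2)
Fill (1+1,1+1) = (2,2)
Fill (1+2,1+1) = (3,2)

Answer: .......
.##..#.
.##....
..#....
.....#.
....#..
..#....
....#..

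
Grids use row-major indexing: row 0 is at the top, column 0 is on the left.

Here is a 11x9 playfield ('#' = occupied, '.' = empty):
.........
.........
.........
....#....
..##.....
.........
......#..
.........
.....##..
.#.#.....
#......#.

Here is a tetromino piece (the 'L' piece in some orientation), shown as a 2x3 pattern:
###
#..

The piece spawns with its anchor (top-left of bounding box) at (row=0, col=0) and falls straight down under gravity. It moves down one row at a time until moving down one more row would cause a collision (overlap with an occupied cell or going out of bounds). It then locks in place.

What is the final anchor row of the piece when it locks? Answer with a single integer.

Spawn at (row=0, col=0). Try each row:
  row 0: fits
  row 1: fits
  row 2: fits
  row 3: fits
  row 4: blocked -> lock at row 3

Answer: 3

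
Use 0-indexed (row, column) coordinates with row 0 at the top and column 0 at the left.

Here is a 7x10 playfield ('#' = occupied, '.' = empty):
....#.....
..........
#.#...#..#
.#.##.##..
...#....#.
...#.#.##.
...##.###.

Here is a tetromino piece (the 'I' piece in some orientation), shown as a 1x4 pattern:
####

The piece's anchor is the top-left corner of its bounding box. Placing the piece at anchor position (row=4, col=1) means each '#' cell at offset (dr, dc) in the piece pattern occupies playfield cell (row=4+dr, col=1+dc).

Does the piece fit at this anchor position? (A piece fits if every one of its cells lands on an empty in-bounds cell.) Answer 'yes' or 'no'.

Answer: no

Derivation:
Check each piece cell at anchor (4, 1):
  offset (0,0) -> (4,1): empty -> OK
  offset (0,1) -> (4,2): empty -> OK
  offset (0,2) -> (4,3): occupied ('#') -> FAIL
  offset (0,3) -> (4,4): empty -> OK
All cells valid: no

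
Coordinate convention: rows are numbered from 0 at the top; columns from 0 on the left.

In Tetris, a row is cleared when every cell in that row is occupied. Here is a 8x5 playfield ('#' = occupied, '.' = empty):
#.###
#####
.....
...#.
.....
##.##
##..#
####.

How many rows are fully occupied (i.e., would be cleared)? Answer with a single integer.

Answer: 1

Derivation:
Check each row:
  row 0: 1 empty cell -> not full
  row 1: 0 empty cells -> FULL (clear)
  row 2: 5 empty cells -> not full
  row 3: 4 empty cells -> not full
  row 4: 5 empty cells -> not full
  row 5: 1 empty cell -> not full
  row 6: 2 empty cells -> not full
  row 7: 1 empty cell -> not full
Total rows cleared: 1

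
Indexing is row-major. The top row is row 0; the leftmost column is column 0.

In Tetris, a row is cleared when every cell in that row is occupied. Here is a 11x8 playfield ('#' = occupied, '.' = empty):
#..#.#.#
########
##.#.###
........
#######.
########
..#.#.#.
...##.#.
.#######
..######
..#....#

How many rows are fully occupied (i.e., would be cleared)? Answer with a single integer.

Answer: 2

Derivation:
Check each row:
  row 0: 4 empty cells -> not full
  row 1: 0 empty cells -> FULL (clear)
  row 2: 2 empty cells -> not full
  row 3: 8 empty cells -> not full
  row 4: 1 empty cell -> not full
  row 5: 0 empty cells -> FULL (clear)
  row 6: 5 empty cells -> not full
  row 7: 5 empty cells -> not full
  row 8: 1 empty cell -> not full
  row 9: 2 empty cells -> not full
  row 10: 6 empty cells -> not full
Total rows cleared: 2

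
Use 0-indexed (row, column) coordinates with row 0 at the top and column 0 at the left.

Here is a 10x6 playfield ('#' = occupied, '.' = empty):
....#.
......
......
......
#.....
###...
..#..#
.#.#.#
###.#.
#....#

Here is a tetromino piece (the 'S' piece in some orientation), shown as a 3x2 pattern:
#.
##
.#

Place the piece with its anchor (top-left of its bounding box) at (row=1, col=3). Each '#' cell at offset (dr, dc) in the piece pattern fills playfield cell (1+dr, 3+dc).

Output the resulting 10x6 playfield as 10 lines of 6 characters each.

Fill (1+0,3+0) = (1,3)
Fill (1+1,3+0) = (2,3)
Fill (1+1,3+1) = (2,4)
Fill (1+2,3+1) = (3,4)

Answer: ....#.
...#..
...##.
....#.
#.....
###...
..#..#
.#.#.#
###.#.
#....#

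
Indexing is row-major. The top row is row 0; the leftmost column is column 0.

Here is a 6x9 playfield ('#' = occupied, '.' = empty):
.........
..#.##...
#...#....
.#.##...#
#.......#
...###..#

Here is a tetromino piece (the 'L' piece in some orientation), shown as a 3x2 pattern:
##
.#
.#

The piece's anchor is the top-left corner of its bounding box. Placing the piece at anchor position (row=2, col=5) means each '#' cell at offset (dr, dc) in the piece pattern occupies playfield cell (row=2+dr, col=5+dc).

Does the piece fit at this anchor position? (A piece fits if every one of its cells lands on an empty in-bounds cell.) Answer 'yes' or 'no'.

Check each piece cell at anchor (2, 5):
  offset (0,0) -> (2,5): empty -> OK
  offset (0,1) -> (2,6): empty -> OK
  offset (1,1) -> (3,6): empty -> OK
  offset (2,1) -> (4,6): empty -> OK
All cells valid: yes

Answer: yes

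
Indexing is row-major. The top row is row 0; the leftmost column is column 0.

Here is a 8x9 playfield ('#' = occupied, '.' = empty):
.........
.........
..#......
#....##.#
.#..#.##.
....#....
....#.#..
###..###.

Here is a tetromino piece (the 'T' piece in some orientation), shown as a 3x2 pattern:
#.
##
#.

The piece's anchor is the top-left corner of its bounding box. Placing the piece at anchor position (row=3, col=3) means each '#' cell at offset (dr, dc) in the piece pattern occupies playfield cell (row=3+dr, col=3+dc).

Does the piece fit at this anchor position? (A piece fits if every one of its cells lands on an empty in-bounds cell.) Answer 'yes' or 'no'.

Answer: no

Derivation:
Check each piece cell at anchor (3, 3):
  offset (0,0) -> (3,3): empty -> OK
  offset (1,0) -> (4,3): empty -> OK
  offset (1,1) -> (4,4): occupied ('#') -> FAIL
  offset (2,0) -> (5,3): empty -> OK
All cells valid: no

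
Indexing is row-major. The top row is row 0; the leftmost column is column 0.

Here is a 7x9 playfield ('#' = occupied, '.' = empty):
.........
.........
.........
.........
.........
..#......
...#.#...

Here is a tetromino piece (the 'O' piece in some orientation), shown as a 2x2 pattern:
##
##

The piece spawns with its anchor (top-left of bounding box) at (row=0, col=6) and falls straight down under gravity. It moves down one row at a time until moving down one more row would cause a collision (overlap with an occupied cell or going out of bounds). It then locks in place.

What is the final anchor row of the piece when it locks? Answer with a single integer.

Answer: 5

Derivation:
Spawn at (row=0, col=6). Try each row:
  row 0: fits
  row 1: fits
  row 2: fits
  row 3: fits
  row 4: fits
  row 5: fits
  row 6: blocked -> lock at row 5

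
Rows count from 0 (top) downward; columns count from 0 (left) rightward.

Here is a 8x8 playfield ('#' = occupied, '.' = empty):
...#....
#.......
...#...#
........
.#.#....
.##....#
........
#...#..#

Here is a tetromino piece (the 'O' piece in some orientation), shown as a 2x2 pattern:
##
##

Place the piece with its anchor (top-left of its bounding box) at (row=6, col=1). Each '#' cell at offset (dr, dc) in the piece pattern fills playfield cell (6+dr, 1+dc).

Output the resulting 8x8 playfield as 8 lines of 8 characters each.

Fill (6+0,1+0) = (6,1)
Fill (6+0,1+1) = (6,2)
Fill (6+1,1+0) = (7,1)
Fill (6+1,1+1) = (7,2)

Answer: ...#....
#.......
...#...#
........
.#.#....
.##....#
.##.....
###.#..#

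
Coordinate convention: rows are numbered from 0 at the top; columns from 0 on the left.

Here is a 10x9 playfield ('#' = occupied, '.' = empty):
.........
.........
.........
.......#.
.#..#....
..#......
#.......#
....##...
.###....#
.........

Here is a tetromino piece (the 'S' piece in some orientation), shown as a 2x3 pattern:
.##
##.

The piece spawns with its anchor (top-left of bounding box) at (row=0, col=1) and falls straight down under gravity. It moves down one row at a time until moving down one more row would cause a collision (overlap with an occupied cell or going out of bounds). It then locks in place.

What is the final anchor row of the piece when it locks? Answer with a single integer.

Spawn at (row=0, col=1). Try each row:
  row 0: fits
  row 1: fits
  row 2: fits
  row 3: blocked -> lock at row 2

Answer: 2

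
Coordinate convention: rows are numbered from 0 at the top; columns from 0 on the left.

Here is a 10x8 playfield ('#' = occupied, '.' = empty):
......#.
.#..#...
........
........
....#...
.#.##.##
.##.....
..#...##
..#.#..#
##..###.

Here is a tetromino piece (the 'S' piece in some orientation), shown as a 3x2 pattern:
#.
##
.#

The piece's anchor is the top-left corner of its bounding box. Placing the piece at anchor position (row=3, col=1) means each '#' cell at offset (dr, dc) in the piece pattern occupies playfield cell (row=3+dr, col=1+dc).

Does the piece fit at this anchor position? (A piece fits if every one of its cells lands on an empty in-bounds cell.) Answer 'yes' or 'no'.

Answer: yes

Derivation:
Check each piece cell at anchor (3, 1):
  offset (0,0) -> (3,1): empty -> OK
  offset (1,0) -> (4,1): empty -> OK
  offset (1,1) -> (4,2): empty -> OK
  offset (2,1) -> (5,2): empty -> OK
All cells valid: yes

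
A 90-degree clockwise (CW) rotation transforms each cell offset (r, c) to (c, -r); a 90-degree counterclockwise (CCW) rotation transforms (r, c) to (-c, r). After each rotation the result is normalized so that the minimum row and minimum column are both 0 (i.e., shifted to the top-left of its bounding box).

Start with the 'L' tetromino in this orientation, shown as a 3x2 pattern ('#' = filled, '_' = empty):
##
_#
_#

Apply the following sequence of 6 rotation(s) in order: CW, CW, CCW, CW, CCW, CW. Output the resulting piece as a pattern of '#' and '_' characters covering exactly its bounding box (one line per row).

Answer: #_
#_
##

Derivation:
Start:
##
_#
_#
After rotation 1 (CW):
__#
###
After rotation 2 (CW):
#_
#_
##
After rotation 3 (CCW):
__#
###
After rotation 4 (CW):
#_
#_
##
After rotation 5 (CCW):
__#
###
After rotation 6 (CW):
#_
#_
##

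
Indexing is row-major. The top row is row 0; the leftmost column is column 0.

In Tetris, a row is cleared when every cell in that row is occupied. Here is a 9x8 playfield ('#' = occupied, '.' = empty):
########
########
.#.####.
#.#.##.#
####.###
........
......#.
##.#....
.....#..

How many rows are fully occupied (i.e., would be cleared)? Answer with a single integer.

Check each row:
  row 0: 0 empty cells -> FULL (clear)
  row 1: 0 empty cells -> FULL (clear)
  row 2: 3 empty cells -> not full
  row 3: 3 empty cells -> not full
  row 4: 1 empty cell -> not full
  row 5: 8 empty cells -> not full
  row 6: 7 empty cells -> not full
  row 7: 5 empty cells -> not full
  row 8: 7 empty cells -> not full
Total rows cleared: 2

Answer: 2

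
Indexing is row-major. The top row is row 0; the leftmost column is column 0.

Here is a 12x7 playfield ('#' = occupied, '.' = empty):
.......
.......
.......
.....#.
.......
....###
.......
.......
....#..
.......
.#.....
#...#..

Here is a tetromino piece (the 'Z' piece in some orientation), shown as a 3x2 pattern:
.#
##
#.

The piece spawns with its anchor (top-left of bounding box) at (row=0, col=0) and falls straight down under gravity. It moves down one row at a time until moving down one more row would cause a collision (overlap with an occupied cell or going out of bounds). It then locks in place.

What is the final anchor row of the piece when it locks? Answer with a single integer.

Answer: 8

Derivation:
Spawn at (row=0, col=0). Try each row:
  row 0: fits
  row 1: fits
  row 2: fits
  row 3: fits
  row 4: fits
  row 5: fits
  row 6: fits
  row 7: fits
  row 8: fits
  row 9: blocked -> lock at row 8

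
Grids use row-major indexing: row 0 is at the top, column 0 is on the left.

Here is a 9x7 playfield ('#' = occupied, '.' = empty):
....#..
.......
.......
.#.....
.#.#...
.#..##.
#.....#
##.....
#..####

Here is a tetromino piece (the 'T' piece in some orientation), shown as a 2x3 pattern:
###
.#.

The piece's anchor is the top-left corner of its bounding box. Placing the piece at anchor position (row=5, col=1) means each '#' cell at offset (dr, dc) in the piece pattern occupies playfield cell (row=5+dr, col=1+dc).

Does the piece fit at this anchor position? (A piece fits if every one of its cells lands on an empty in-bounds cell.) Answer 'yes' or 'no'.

Check each piece cell at anchor (5, 1):
  offset (0,0) -> (5,1): occupied ('#') -> FAIL
  offset (0,1) -> (5,2): empty -> OK
  offset (0,2) -> (5,3): empty -> OK
  offset (1,1) -> (6,2): empty -> OK
All cells valid: no

Answer: no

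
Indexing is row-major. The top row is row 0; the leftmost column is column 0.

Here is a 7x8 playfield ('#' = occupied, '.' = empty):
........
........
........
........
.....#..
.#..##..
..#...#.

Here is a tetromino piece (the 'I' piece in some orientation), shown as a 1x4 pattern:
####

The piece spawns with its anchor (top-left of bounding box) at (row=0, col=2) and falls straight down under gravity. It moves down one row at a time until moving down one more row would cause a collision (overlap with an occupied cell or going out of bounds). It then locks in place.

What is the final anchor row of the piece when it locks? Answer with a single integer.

Answer: 3

Derivation:
Spawn at (row=0, col=2). Try each row:
  row 0: fits
  row 1: fits
  row 2: fits
  row 3: fits
  row 4: blocked -> lock at row 3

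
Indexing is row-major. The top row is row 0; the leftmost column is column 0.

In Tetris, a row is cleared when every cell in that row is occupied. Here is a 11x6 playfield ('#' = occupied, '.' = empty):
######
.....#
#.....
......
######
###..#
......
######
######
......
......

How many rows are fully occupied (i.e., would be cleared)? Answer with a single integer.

Check each row:
  row 0: 0 empty cells -> FULL (clear)
  row 1: 5 empty cells -> not full
  row 2: 5 empty cells -> not full
  row 3: 6 empty cells -> not full
  row 4: 0 empty cells -> FULL (clear)
  row 5: 2 empty cells -> not full
  row 6: 6 empty cells -> not full
  row 7: 0 empty cells -> FULL (clear)
  row 8: 0 empty cells -> FULL (clear)
  row 9: 6 empty cells -> not full
  row 10: 6 empty cells -> not full
Total rows cleared: 4

Answer: 4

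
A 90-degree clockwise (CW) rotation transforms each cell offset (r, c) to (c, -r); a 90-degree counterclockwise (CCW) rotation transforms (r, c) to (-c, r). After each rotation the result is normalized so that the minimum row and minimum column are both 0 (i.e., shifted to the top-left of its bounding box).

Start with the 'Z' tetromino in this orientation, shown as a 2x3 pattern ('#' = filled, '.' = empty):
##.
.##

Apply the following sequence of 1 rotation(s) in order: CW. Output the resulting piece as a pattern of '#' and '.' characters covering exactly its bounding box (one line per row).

Start:
##.
.##
After rotation 1 (CW):
.#
##
#.

Answer: .#
##
#.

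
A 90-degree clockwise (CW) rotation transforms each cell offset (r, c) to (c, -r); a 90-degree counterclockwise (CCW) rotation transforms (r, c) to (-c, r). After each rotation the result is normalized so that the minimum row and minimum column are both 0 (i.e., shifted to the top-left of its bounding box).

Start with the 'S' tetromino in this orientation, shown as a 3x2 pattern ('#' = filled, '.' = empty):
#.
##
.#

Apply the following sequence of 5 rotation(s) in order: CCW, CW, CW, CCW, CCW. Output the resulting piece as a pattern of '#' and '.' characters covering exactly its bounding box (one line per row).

Start:
#.
##
.#
After rotation 1 (CCW):
.##
##.
After rotation 2 (CW):
#.
##
.#
After rotation 3 (CW):
.##
##.
After rotation 4 (CCW):
#.
##
.#
After rotation 5 (CCW):
.##
##.

Answer: .##
##.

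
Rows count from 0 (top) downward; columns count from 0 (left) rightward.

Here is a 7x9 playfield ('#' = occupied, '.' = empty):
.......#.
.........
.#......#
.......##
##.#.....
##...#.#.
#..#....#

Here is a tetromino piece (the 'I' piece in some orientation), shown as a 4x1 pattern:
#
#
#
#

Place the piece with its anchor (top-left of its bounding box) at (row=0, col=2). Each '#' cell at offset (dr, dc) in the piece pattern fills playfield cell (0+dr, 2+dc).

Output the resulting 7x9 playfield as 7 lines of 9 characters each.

Answer: ..#....#.
..#......
.##.....#
..#....##
##.#.....
##...#.#.
#..#....#

Derivation:
Fill (0+0,2+0) = (0,2)
Fill (0+1,2+0) = (1,2)
Fill (0+2,2+0) = (2,2)
Fill (0+3,2+0) = (3,2)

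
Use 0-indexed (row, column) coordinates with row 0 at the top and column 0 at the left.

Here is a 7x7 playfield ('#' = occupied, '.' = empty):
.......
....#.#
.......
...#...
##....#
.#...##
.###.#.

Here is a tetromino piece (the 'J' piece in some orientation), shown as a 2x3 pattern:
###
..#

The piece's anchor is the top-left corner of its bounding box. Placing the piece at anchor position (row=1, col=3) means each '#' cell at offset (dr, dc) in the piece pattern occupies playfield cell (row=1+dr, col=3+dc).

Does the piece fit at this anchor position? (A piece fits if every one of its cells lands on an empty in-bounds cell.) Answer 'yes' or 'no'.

Check each piece cell at anchor (1, 3):
  offset (0,0) -> (1,3): empty -> OK
  offset (0,1) -> (1,4): occupied ('#') -> FAIL
  offset (0,2) -> (1,5): empty -> OK
  offset (1,2) -> (2,5): empty -> OK
All cells valid: no

Answer: no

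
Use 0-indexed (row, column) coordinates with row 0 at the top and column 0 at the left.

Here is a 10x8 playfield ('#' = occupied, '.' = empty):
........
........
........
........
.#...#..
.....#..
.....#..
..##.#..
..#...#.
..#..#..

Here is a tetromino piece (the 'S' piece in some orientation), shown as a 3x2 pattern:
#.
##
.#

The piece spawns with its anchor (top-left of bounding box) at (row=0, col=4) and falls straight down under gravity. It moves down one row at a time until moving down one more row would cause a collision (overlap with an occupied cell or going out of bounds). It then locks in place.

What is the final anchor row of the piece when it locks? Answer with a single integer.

Spawn at (row=0, col=4). Try each row:
  row 0: fits
  row 1: fits
  row 2: blocked -> lock at row 1

Answer: 1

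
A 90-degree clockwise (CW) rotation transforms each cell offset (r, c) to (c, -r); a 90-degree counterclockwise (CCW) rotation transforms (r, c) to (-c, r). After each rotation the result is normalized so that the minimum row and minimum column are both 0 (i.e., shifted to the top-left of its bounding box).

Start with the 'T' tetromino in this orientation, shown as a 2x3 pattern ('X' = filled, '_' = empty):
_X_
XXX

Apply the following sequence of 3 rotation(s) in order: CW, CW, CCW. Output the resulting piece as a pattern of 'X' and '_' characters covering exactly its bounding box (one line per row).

Answer: X_
XX
X_

Derivation:
Start:
_X_
XXX
After rotation 1 (CW):
X_
XX
X_
After rotation 2 (CW):
XXX
_X_
After rotation 3 (CCW):
X_
XX
X_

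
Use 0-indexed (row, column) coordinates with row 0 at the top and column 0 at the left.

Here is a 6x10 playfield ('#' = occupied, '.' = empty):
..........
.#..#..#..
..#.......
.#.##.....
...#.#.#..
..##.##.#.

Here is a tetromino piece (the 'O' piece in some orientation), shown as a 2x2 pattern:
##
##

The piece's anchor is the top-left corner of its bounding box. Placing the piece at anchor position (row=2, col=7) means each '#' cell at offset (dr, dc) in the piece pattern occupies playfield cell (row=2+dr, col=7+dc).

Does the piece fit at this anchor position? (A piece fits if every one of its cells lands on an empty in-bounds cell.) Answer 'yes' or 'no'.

Check each piece cell at anchor (2, 7):
  offset (0,0) -> (2,7): empty -> OK
  offset (0,1) -> (2,8): empty -> OK
  offset (1,0) -> (3,7): empty -> OK
  offset (1,1) -> (3,8): empty -> OK
All cells valid: yes

Answer: yes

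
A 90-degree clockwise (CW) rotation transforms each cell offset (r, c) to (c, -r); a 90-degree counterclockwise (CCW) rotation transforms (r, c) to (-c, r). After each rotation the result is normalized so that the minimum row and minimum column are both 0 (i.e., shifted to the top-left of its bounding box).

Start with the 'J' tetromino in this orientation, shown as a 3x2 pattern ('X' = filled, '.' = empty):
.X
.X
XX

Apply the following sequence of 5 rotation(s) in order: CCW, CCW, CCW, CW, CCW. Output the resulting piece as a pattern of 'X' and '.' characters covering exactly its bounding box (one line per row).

Start:
.X
.X
XX
After rotation 1 (CCW):
XXX
..X
After rotation 2 (CCW):
XX
X.
X.
After rotation 3 (CCW):
X..
XXX
After rotation 4 (CW):
XX
X.
X.
After rotation 5 (CCW):
X..
XXX

Answer: X..
XXX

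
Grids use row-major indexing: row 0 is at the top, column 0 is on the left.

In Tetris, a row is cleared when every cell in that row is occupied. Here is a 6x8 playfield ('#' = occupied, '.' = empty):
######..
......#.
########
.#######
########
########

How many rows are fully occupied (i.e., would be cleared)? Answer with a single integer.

Answer: 3

Derivation:
Check each row:
  row 0: 2 empty cells -> not full
  row 1: 7 empty cells -> not full
  row 2: 0 empty cells -> FULL (clear)
  row 3: 1 empty cell -> not full
  row 4: 0 empty cells -> FULL (clear)
  row 5: 0 empty cells -> FULL (clear)
Total rows cleared: 3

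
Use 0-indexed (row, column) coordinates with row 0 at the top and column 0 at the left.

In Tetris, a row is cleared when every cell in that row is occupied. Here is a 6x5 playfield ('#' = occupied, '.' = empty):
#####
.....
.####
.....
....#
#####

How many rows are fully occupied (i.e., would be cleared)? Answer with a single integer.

Answer: 2

Derivation:
Check each row:
  row 0: 0 empty cells -> FULL (clear)
  row 1: 5 empty cells -> not full
  row 2: 1 empty cell -> not full
  row 3: 5 empty cells -> not full
  row 4: 4 empty cells -> not full
  row 5: 0 empty cells -> FULL (clear)
Total rows cleared: 2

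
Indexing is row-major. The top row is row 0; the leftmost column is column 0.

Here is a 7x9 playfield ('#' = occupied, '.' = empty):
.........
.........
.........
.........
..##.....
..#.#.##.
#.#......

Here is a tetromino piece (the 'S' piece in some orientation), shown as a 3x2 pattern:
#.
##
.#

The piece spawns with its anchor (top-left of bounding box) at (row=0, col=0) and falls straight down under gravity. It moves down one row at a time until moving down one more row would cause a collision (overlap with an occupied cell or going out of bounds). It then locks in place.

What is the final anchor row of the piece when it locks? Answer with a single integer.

Answer: 4

Derivation:
Spawn at (row=0, col=0). Try each row:
  row 0: fits
  row 1: fits
  row 2: fits
  row 3: fits
  row 4: fits
  row 5: blocked -> lock at row 4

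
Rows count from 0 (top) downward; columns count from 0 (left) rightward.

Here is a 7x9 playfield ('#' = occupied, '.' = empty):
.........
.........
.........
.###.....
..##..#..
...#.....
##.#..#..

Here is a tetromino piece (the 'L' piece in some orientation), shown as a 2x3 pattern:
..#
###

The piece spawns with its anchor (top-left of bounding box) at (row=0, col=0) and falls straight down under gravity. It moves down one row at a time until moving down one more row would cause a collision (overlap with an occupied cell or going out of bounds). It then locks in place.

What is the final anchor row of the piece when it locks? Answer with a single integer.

Spawn at (row=0, col=0). Try each row:
  row 0: fits
  row 1: fits
  row 2: blocked -> lock at row 1

Answer: 1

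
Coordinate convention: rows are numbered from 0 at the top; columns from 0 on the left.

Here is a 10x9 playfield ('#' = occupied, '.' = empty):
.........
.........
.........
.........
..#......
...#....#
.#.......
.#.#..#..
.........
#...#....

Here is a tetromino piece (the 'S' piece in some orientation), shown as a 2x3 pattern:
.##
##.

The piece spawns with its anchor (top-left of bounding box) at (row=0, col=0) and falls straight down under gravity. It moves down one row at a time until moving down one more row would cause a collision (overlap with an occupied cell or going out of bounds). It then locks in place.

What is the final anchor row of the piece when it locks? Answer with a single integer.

Answer: 3

Derivation:
Spawn at (row=0, col=0). Try each row:
  row 0: fits
  row 1: fits
  row 2: fits
  row 3: fits
  row 4: blocked -> lock at row 3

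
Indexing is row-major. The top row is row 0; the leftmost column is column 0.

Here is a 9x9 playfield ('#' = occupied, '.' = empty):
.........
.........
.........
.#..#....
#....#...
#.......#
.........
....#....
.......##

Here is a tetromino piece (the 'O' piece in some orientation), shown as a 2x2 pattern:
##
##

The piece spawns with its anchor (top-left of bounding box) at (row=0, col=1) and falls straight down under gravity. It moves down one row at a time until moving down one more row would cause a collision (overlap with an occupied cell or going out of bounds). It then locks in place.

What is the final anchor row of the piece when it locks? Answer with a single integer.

Spawn at (row=0, col=1). Try each row:
  row 0: fits
  row 1: fits
  row 2: blocked -> lock at row 1

Answer: 1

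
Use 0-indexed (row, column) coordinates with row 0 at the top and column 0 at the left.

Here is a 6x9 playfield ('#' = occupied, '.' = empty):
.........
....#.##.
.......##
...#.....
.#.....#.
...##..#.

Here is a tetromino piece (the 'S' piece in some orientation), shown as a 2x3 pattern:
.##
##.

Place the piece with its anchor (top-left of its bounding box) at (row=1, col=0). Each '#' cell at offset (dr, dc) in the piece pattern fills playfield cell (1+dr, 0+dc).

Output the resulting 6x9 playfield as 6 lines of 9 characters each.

Fill (1+0,0+1) = (1,1)
Fill (1+0,0+2) = (1,2)
Fill (1+1,0+0) = (2,0)
Fill (1+1,0+1) = (2,1)

Answer: .........
.##.#.##.
##.....##
...#.....
.#.....#.
...##..#.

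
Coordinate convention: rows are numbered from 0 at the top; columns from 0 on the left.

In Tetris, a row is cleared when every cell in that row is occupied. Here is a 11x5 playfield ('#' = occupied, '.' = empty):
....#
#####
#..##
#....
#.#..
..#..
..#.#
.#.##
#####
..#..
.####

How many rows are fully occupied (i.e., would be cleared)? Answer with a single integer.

Check each row:
  row 0: 4 empty cells -> not full
  row 1: 0 empty cells -> FULL (clear)
  row 2: 2 empty cells -> not full
  row 3: 4 empty cells -> not full
  row 4: 3 empty cells -> not full
  row 5: 4 empty cells -> not full
  row 6: 3 empty cells -> not full
  row 7: 2 empty cells -> not full
  row 8: 0 empty cells -> FULL (clear)
  row 9: 4 empty cells -> not full
  row 10: 1 empty cell -> not full
Total rows cleared: 2

Answer: 2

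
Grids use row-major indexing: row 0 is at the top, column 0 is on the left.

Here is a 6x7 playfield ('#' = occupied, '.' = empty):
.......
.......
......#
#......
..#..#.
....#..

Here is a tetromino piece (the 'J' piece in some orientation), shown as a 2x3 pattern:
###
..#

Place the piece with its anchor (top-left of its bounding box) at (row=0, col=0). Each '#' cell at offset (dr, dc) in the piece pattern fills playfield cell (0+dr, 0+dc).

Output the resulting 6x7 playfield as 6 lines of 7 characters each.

Answer: ###....
..#....
......#
#......
..#..#.
....#..

Derivation:
Fill (0+0,0+0) = (0,0)
Fill (0+0,0+1) = (0,1)
Fill (0+0,0+2) = (0,2)
Fill (0+1,0+2) = (1,2)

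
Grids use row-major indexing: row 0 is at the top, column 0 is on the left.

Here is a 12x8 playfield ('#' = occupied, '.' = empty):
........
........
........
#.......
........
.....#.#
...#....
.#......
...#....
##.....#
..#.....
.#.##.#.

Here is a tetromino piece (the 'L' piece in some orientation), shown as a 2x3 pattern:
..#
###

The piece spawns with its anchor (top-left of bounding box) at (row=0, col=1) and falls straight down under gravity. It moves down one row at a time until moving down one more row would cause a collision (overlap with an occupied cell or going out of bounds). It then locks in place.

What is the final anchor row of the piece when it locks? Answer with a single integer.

Answer: 4

Derivation:
Spawn at (row=0, col=1). Try each row:
  row 0: fits
  row 1: fits
  row 2: fits
  row 3: fits
  row 4: fits
  row 5: blocked -> lock at row 4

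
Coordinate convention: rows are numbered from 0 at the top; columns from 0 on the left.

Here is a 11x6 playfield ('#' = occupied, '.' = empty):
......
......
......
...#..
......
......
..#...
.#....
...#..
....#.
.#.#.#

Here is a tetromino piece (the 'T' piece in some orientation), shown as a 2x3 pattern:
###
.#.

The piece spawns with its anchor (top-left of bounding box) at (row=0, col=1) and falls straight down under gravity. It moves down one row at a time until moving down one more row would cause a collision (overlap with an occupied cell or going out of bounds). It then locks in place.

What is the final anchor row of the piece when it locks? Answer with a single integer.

Answer: 2

Derivation:
Spawn at (row=0, col=1). Try each row:
  row 0: fits
  row 1: fits
  row 2: fits
  row 3: blocked -> lock at row 2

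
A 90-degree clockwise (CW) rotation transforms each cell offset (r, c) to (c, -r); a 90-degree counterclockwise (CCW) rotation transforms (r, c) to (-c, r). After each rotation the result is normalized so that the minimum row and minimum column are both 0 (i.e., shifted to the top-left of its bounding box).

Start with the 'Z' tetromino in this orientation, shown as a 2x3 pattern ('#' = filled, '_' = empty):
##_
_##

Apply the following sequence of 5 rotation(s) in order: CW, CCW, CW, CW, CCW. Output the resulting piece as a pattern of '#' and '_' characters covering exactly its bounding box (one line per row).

Start:
##_
_##
After rotation 1 (CW):
_#
##
#_
After rotation 2 (CCW):
##_
_##
After rotation 3 (CW):
_#
##
#_
After rotation 4 (CW):
##_
_##
After rotation 5 (CCW):
_#
##
#_

Answer: _#
##
#_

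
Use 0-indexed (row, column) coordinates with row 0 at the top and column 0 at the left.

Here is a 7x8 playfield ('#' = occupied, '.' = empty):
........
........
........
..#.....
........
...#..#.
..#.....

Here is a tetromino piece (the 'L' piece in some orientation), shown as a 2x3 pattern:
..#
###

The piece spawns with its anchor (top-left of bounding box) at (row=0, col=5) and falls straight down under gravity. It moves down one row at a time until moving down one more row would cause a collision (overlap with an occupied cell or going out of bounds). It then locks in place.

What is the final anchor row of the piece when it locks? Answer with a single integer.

Spawn at (row=0, col=5). Try each row:
  row 0: fits
  row 1: fits
  row 2: fits
  row 3: fits
  row 4: blocked -> lock at row 3

Answer: 3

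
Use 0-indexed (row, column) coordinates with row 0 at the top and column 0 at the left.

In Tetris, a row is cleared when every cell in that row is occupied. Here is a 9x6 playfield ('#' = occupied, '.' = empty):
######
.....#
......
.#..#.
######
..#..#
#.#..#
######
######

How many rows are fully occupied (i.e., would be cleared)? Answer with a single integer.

Answer: 4

Derivation:
Check each row:
  row 0: 0 empty cells -> FULL (clear)
  row 1: 5 empty cells -> not full
  row 2: 6 empty cells -> not full
  row 3: 4 empty cells -> not full
  row 4: 0 empty cells -> FULL (clear)
  row 5: 4 empty cells -> not full
  row 6: 3 empty cells -> not full
  row 7: 0 empty cells -> FULL (clear)
  row 8: 0 empty cells -> FULL (clear)
Total rows cleared: 4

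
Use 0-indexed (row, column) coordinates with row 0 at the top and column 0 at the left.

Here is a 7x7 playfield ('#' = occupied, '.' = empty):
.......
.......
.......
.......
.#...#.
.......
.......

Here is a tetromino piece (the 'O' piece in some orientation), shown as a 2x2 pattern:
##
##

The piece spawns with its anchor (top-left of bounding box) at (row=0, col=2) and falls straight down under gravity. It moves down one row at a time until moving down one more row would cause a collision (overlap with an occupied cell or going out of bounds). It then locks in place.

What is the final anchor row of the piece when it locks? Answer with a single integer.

Spawn at (row=0, col=2). Try each row:
  row 0: fits
  row 1: fits
  row 2: fits
  row 3: fits
  row 4: fits
  row 5: fits
  row 6: blocked -> lock at row 5

Answer: 5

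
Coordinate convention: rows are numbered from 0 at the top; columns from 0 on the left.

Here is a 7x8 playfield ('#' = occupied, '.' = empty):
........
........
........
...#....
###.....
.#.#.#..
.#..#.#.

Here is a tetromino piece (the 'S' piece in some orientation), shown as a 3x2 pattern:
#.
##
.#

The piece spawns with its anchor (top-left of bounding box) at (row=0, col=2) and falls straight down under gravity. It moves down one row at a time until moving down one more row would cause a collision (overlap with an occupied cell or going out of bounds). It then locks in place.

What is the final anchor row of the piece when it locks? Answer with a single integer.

Spawn at (row=0, col=2). Try each row:
  row 0: fits
  row 1: blocked -> lock at row 0

Answer: 0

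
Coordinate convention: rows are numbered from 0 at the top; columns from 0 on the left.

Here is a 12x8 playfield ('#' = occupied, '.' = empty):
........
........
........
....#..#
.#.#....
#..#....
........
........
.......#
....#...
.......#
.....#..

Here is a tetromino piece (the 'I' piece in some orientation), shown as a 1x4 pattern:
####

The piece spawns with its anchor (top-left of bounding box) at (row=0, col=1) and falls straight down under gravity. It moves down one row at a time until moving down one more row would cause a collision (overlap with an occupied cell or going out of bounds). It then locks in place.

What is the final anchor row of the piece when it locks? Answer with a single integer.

Spawn at (row=0, col=1). Try each row:
  row 0: fits
  row 1: fits
  row 2: fits
  row 3: blocked -> lock at row 2

Answer: 2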